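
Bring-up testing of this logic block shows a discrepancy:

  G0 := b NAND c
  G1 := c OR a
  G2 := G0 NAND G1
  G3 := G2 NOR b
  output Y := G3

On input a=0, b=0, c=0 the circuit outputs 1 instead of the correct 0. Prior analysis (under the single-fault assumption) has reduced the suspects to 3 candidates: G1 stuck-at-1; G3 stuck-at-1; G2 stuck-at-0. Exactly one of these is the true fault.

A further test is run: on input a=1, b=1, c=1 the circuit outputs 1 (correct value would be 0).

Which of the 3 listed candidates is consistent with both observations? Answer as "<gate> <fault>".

Evaluate each candidate on input a=1, b=1, c=1:
  G1 stuck-at-1: G0=0, G1=1 [stuck-at-1], G2=1, G3=0 → 0 — eliminated
  G3 stuck-at-1: G0=0, G1=1, G2=1, G3=1 [stuck-at-1] → 1 — matches
  G2 stuck-at-0: G0=0, G1=1, G2=0 [stuck-at-0], G3=0 → 0 — eliminated
Only G3 stuck-at-1 reproduces the observed 1.

G3 stuck-at-1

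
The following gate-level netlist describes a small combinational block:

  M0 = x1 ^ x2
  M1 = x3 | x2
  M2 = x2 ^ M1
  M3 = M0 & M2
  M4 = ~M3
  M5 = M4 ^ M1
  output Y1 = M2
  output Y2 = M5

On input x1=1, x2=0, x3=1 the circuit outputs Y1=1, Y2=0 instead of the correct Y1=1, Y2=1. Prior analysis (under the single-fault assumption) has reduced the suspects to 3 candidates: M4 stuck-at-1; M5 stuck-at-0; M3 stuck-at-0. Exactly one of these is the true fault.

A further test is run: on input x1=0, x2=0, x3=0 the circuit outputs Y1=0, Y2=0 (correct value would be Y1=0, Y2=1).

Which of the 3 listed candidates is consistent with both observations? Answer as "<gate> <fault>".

M5 stuck-at-0

Evaluate each candidate on input x1=0, x2=0, x3=0:
  M4 stuck-at-1: M0=0, M1=0, M2=0, M3=0, M4=1 [stuck-at-1], M5=1 → Y1=0, Y2=1 — eliminated
  M5 stuck-at-0: M0=0, M1=0, M2=0, M3=0, M4=1, M5=0 [stuck-at-0] → Y1=0, Y2=0 — matches
  M3 stuck-at-0: M0=0, M1=0, M2=0, M3=0 [stuck-at-0], M4=1, M5=1 → Y1=0, Y2=1 — eliminated
Only M5 stuck-at-0 reproduces the observed Y1=0, Y2=0.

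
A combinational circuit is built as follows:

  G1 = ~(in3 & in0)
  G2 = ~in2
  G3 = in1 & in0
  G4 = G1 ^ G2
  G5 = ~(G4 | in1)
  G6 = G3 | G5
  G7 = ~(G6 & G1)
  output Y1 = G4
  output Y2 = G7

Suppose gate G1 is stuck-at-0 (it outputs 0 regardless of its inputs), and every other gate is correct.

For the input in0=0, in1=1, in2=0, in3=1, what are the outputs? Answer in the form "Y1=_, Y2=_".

Propagate with G1 forced: G1=0 [stuck-at-0], G2=1, G3=0, G4=1, G5=0, G6=0, G7=1.
So the outputs are Y1=1, Y2=1. (Without the fault they would be Y1=0, Y2=1.)

Y1=1, Y2=1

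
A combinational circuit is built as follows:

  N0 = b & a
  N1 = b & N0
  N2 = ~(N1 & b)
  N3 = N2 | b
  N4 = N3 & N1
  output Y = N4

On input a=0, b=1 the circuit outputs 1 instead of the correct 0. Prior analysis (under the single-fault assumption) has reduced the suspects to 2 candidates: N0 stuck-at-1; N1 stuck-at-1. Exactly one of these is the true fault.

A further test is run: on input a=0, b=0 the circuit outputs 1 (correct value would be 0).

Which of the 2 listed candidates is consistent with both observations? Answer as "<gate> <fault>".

N1 stuck-at-1

Evaluate each candidate on input a=0, b=0:
  N0 stuck-at-1: N0=1 [stuck-at-1], N1=0, N2=1, N3=1, N4=0 → 0 — eliminated
  N1 stuck-at-1: N0=0, N1=1 [stuck-at-1], N2=1, N3=1, N4=1 → 1 — matches
Only N1 stuck-at-1 reproduces the observed 1.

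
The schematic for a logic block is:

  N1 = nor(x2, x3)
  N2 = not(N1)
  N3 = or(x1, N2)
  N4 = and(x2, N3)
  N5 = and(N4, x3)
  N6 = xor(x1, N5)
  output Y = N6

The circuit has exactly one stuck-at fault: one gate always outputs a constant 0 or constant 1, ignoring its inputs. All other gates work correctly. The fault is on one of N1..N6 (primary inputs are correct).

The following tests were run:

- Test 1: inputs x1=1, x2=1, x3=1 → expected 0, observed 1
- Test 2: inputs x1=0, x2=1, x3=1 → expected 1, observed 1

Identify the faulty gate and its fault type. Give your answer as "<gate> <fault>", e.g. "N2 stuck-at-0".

N6 stuck-at-1

Fault-free values for test 1 (x1=1, x2=1, x3=1): N1=0, N2=1, N3=1, N4=1, N5=1, N6=0, giving Y=0. Observed 1.
Test 1: faults giving observed 1 are {N3 stuck-at-0, N4 stuck-at-0, N5 stuck-at-0, N6 stuck-at-1}.
Test 2 (x1=0, x2=1, x3=1): fault-free N1=0, N2=1, N3=1, N4=1, N5=1, N6=1 → 1; observed 1. Eliminates N3 stuck-at-0, N4 stuck-at-0, N5 stuck-at-0.
Only N6 stuck-at-1 is consistent with every test.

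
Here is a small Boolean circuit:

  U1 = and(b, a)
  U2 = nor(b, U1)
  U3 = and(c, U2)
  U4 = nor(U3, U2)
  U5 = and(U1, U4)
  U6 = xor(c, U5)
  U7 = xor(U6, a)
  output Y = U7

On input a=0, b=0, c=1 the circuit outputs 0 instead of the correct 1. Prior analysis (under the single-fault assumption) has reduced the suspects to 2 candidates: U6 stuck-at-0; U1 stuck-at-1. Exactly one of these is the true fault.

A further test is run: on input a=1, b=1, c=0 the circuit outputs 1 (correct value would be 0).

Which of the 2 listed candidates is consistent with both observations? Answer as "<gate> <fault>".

U6 stuck-at-0

Evaluate each candidate on input a=1, b=1, c=0:
  U6 stuck-at-0: U1=1, U2=0, U3=0, U4=1, U5=1, U6=0 [stuck-at-0], U7=1 → 1 — matches
  U1 stuck-at-1: U1=1 [stuck-at-1], U2=0, U3=0, U4=1, U5=1, U6=1, U7=0 → 0 — eliminated
Only U6 stuck-at-0 reproduces the observed 1.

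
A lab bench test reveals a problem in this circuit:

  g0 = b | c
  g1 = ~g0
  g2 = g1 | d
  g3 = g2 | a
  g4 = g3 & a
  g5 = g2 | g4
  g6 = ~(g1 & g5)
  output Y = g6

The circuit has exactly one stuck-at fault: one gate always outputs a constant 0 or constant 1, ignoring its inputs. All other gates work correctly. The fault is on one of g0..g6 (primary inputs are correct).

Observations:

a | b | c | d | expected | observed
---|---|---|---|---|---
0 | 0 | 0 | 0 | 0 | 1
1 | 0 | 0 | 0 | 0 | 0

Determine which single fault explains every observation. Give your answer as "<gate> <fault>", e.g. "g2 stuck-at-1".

Fault-free values for test 1 (a=0, b=0, c=0, d=0): g0=0, g1=1, g2=1, g3=1, g4=0, g5=1, g6=0, giving Y=0. Observed 1.
Test 1: faults giving observed 1 are {g0 stuck-at-1, g1 stuck-at-0, g2 stuck-at-0, g5 stuck-at-0, g6 stuck-at-1}.
Test 2 (a=1, b=0, c=0, d=0): fault-free g0=0, g1=1, g2=1, g3=1, g4=1, g5=1, g6=0 → 0; observed 0. Eliminates g0 stuck-at-1, g1 stuck-at-0, g5 stuck-at-0, g6 stuck-at-1.
Only g2 stuck-at-0 is consistent with every test.

g2 stuck-at-0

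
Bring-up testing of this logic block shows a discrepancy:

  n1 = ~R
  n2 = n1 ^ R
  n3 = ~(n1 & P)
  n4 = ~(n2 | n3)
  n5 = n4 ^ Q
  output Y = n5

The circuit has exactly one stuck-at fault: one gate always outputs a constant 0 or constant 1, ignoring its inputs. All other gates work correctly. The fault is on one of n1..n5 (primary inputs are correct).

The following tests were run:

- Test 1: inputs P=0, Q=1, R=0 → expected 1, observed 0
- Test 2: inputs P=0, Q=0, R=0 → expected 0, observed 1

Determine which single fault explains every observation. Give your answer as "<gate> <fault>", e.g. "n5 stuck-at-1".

Fault-free values for test 1 (P=0, Q=1, R=0): n1=1, n2=1, n3=1, n4=0, n5=1, giving Y=1. Observed 0.
Test 1: faults giving observed 0 are {n4 stuck-at-1, n5 stuck-at-0}.
Test 2 (P=0, Q=0, R=0): fault-free n1=1, n2=1, n3=1, n4=0, n5=0 → 0; observed 1. Eliminates n5 stuck-at-0.
Only n4 stuck-at-1 is consistent with every test.

n4 stuck-at-1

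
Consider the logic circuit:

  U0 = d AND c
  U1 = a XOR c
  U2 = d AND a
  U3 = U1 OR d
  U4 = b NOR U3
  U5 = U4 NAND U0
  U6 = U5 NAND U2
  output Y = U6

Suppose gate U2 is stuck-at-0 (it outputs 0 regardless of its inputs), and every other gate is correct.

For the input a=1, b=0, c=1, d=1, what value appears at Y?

Propagate with U2 forced: U0=1, U1=0, U2=0 [stuck-at-0], U3=1, U4=0, U5=1, U6=1.
So Y = 1. (Without the fault it would be 0.)

1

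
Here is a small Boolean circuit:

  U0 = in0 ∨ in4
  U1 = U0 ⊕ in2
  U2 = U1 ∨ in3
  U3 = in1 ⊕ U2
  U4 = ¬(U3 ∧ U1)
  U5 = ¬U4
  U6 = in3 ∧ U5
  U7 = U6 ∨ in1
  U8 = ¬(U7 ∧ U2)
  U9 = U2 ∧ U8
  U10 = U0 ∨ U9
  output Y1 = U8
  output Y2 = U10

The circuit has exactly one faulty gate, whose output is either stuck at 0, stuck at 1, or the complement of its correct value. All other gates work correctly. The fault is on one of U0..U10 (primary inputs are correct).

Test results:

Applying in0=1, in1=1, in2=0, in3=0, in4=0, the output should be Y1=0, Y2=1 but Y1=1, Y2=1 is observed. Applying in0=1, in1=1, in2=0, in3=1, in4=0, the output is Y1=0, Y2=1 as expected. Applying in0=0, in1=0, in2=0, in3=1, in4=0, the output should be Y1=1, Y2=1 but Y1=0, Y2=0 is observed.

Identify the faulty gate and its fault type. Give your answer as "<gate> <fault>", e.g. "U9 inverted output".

Fault-free values for test 1 (in0=1, in1=1, in2=0, in3=0, in4=0): U0=1, U1=1, U2=1, U3=0, U4=1, U5=0, U6=0, U7=1, U8=0, U9=0, U10=1, giving Y1=0, Y2=1. Observed Y1=1, Y2=1.
Test 1: faults giving observed Y1=1, Y2=1 are {U1 stuck-at-0, U1 inverted output, U2 stuck-at-0, U2 inverted output, U7 stuck-at-0, U7 inverted output, U8 stuck-at-1, U8 inverted output}.
Test 2 (in0=1, in1=1, in2=0, in3=1, in4=0): fault-free U0=1, U1=1, U2=1, U3=0, U4=1, U5=0, U6=0, U7=1, U8=0, U9=0, U10=1 → Y1=0, Y2=1; observed Y1=0, Y2=1. Eliminates U2 stuck-at-0, U2 inverted output, U7 stuck-at-0, U7 inverted output, U8 stuck-at-1, U8 inverted output.
Test 3 (in0=0, in1=0, in2=0, in3=1, in4=0): fault-free U0=0, U1=0, U2=1, U3=1, U4=1, U5=0, U6=0, U7=0, U8=1, U9=1, U10=1 → Y1=1, Y2=1; observed Y1=0, Y2=0. Eliminates U1 stuck-at-0.
Only U1 inverted output is consistent with every test.

U1 inverted output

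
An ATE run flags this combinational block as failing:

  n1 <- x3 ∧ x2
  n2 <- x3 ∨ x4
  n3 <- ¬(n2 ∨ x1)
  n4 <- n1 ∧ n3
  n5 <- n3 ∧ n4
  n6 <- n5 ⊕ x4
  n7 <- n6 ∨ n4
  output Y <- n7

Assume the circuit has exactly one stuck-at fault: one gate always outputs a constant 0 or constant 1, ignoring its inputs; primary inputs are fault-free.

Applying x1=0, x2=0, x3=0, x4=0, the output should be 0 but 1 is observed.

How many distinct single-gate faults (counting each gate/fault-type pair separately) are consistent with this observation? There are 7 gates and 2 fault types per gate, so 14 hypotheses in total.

Fault-free: n1=0, n2=0, n3=1, n4=0, n5=0, n6=0, n7=0 → 0. Observed 1.
  n1 stuck-at-0: output 0 ✗
  n1 stuck-at-1: output 1 ✓
  n2 stuck-at-0: output 0 ✗
  n2 stuck-at-1: output 0 ✗
  n3 stuck-at-0: output 0 ✗
  n3 stuck-at-1: output 0 ✗
  n4 stuck-at-0: output 0 ✗
  n4 stuck-at-1: output 1 ✓
  n5 stuck-at-0: output 0 ✗
  n5 stuck-at-1: output 1 ✓
  n6 stuck-at-0: output 0 ✗
  n6 stuck-at-1: output 1 ✓
  n7 stuck-at-0: output 0 ✗
  n7 stuck-at-1: output 1 ✓
Consistent faults: {n1 stuck-at-1, n4 stuck-at-1, n5 stuck-at-1, n6 stuck-at-1, n7 stuck-at-1} — 5 in all.

5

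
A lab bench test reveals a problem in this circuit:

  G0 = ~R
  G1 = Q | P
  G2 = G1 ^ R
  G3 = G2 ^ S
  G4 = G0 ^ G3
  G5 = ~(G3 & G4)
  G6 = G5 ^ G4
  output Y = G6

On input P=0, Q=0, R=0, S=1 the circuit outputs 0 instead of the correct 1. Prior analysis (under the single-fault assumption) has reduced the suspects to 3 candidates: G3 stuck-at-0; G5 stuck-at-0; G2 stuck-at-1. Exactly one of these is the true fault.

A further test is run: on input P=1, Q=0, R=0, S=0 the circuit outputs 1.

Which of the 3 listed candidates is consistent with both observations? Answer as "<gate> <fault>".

G2 stuck-at-1

Evaluate each candidate on input P=1, Q=0, R=0, S=0:
  G3 stuck-at-0: G0=1, G1=1, G2=1, G3=0 [stuck-at-0], G4=1, G5=1, G6=0 → 0 — eliminated
  G5 stuck-at-0: G0=1, G1=1, G2=1, G3=1, G4=0, G5=0 [stuck-at-0], G6=0 → 0 — eliminated
  G2 stuck-at-1: G0=1, G1=1, G2=1 [stuck-at-1], G3=1, G4=0, G5=1, G6=1 → 1 — matches
Only G2 stuck-at-1 reproduces the observed 1.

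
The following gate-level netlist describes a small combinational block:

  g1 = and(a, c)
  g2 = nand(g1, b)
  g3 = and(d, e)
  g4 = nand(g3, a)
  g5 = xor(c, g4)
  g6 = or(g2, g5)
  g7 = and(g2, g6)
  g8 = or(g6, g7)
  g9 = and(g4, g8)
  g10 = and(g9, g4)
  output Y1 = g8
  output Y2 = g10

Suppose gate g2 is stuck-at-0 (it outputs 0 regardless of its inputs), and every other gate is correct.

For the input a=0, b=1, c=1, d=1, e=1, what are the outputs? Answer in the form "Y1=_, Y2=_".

Propagate with g2 forced: g1=0, g2=0 [stuck-at-0], g3=1, g4=1, g5=0, g6=0, g7=0, g8=0, g9=0, g10=0.
So the outputs are Y1=0, Y2=0. (Without the fault they would be Y1=1, Y2=1.)

Y1=0, Y2=0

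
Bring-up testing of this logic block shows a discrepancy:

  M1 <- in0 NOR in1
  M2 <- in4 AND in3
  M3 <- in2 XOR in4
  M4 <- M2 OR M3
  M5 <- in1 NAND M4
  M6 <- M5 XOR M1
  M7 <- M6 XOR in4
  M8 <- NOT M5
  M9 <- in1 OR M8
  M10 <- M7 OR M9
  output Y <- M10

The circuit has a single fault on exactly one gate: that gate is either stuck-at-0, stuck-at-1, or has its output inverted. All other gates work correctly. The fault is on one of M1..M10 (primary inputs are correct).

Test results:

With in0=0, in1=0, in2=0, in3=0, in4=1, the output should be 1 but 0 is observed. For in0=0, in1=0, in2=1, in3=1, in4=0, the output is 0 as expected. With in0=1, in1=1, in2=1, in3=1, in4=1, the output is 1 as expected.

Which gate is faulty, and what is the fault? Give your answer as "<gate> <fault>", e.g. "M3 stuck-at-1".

Fault-free values for test 1 (in0=0, in1=0, in2=0, in3=0, in4=1): M1=1, M2=0, M3=1, M4=1, M5=1, M6=0, M7=1, M8=0, M9=0, M10=1, giving Y=1. Observed 0.
Test 1: faults giving observed 0 are {M1 stuck-at-0, M1 inverted output, M6 stuck-at-1, M6 inverted output, M7 stuck-at-0, M7 inverted output, M10 stuck-at-0, M10 inverted output}.
Test 2 (in0=0, in1=0, in2=1, in3=1, in4=0): fault-free M1=1, M2=0, M3=1, M4=1, M5=1, M6=0, M7=0, M8=0, M9=0, M10=0 → 0; observed 0. Eliminates M1 stuck-at-0, M1 inverted output, M6 stuck-at-1, M6 inverted output, M7 inverted output, M10 inverted output.
Test 3 (in0=1, in1=1, in2=1, in3=1, in4=1): fault-free M1=0, M2=1, M3=0, M4=1, M5=0, M6=0, M7=1, M8=1, M9=1, M10=1 → 1; observed 1. Eliminates M10 stuck-at-0.
Only M7 stuck-at-0 is consistent with every test.

M7 stuck-at-0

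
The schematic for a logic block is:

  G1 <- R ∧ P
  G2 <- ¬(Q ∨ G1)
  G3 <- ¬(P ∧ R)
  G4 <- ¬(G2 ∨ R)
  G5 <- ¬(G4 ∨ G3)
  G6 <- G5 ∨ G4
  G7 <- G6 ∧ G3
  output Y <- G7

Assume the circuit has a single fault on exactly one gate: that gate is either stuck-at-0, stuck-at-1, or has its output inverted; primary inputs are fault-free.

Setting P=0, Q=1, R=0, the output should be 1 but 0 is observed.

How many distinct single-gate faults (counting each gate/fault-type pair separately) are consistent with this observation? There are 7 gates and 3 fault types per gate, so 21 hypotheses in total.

Fault-free: G1=0, G2=0, G3=1, G4=1, G5=0, G6=1, G7=1 → 1. Observed 0.
  G1: none of the 3 fault types match ✗
  G2: stuck-at-1, inverted output ✓; others ✗
  G3: stuck-at-0, inverted output ✓; others ✗
  G4: stuck-at-0, inverted output ✓; others ✗
  G5: none of the 3 fault types match ✗
  G6: stuck-at-0, inverted output ✓; others ✗
  G7: stuck-at-0, inverted output ✓; others ✗
Consistent faults: {G2 stuck-at-1, G2 inverted output, G3 stuck-at-0, G3 inverted output, G4 stuck-at-0, G4 inverted output, G6 stuck-at-0, G6 inverted output, G7 stuck-at-0, G7 inverted output} — 10 in all.

10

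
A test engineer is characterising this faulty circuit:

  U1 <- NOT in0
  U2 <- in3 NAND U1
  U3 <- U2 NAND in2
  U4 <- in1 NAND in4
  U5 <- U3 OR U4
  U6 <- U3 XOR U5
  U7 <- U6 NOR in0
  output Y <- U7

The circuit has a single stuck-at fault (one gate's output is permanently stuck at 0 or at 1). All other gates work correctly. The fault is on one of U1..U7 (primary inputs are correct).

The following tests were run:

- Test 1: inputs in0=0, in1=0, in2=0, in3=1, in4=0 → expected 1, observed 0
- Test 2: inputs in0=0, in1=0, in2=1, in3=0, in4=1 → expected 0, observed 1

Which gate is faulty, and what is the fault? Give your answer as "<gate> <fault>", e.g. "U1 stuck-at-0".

U5 stuck-at-0

Fault-free values for test 1 (in0=0, in1=0, in2=0, in3=1, in4=0): U1=1, U2=0, U3=1, U4=1, U5=1, U6=0, U7=1, giving Y=1. Observed 0.
Test 1: faults giving observed 0 are {U3 stuck-at-0, U5 stuck-at-0, U6 stuck-at-1, U7 stuck-at-0}.
Test 2 (in0=0, in1=0, in2=1, in3=0, in4=1): fault-free U1=1, U2=1, U3=0, U4=1, U5=1, U6=1, U7=0 → 0; observed 1. Eliminates U3 stuck-at-0, U6 stuck-at-1, U7 stuck-at-0.
Only U5 stuck-at-0 is consistent with every test.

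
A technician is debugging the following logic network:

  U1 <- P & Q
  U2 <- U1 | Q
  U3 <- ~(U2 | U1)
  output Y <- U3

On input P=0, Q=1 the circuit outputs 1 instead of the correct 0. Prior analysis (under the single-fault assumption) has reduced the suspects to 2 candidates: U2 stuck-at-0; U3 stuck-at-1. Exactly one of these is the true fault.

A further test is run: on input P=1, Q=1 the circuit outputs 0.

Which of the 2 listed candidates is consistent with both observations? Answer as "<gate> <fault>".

U2 stuck-at-0

Evaluate each candidate on input P=1, Q=1:
  U2 stuck-at-0: U1=1, U2=0 [stuck-at-0], U3=0 → 0 — matches
  U3 stuck-at-1: U1=1, U2=1, U3=1 [stuck-at-1] → 1 — eliminated
Only U2 stuck-at-0 reproduces the observed 0.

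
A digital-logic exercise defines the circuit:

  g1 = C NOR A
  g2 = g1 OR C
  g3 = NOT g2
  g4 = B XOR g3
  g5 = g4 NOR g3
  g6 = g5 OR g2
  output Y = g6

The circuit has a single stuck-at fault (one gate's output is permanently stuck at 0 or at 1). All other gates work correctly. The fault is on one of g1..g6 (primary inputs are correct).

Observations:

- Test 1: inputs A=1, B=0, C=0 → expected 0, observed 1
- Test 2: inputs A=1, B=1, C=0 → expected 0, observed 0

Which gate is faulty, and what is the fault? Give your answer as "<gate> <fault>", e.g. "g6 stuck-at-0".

Fault-free values for test 1 (A=1, B=0, C=0): g1=0, g2=0, g3=1, g4=1, g5=0, g6=0, giving Y=0. Observed 1.
Test 1: faults giving observed 1 are {g1 stuck-at-1, g2 stuck-at-1, g3 stuck-at-0, g5 stuck-at-1, g6 stuck-at-1}.
Test 2 (A=1, B=1, C=0): fault-free g1=0, g2=0, g3=1, g4=0, g5=0, g6=0 → 0; observed 0. Eliminates g1 stuck-at-1, g2 stuck-at-1, g5 stuck-at-1, g6 stuck-at-1.
Only g3 stuck-at-0 is consistent with every test.

g3 stuck-at-0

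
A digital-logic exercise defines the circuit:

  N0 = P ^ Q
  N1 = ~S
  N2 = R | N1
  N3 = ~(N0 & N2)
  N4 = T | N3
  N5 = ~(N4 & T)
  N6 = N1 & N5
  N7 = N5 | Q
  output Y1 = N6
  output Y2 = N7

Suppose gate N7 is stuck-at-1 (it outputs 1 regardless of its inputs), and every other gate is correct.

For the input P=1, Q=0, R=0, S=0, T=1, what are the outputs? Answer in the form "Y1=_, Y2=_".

Propagate with N7 forced: N0=1, N1=1, N2=1, N3=0, N4=1, N5=0, N6=0, N7=1 [stuck-at-1].
So the outputs are Y1=0, Y2=1. (Without the fault they would be Y1=0, Y2=0.)

Y1=0, Y2=1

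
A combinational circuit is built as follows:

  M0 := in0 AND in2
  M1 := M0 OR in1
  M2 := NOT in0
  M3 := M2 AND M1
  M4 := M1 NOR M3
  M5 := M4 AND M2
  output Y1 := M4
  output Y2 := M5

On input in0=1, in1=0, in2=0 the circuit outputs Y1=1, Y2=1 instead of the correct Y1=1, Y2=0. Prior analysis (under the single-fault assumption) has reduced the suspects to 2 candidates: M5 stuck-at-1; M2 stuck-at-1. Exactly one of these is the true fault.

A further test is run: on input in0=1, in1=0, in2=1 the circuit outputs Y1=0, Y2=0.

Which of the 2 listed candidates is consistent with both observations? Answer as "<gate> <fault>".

M2 stuck-at-1

Evaluate each candidate on input in0=1, in1=0, in2=1:
  M5 stuck-at-1: M0=1, M1=1, M2=0, M3=0, M4=0, M5=1 [stuck-at-1] → Y1=0, Y2=1 — eliminated
  M2 stuck-at-1: M0=1, M1=1, M2=1 [stuck-at-1], M3=1, M4=0, M5=0 → Y1=0, Y2=0 — matches
Only M2 stuck-at-1 reproduces the observed Y1=0, Y2=0.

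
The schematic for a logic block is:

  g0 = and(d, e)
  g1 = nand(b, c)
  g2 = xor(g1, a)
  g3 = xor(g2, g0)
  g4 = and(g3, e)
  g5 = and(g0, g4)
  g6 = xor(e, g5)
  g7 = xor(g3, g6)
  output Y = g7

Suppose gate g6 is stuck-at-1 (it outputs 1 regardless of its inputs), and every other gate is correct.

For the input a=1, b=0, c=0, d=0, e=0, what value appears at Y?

Propagate with g6 forced: g0=0, g1=1, g2=0, g3=0, g4=0, g5=0, g6=1 [stuck-at-1], g7=1.
So Y = 1. (Without the fault it would be 0.)

1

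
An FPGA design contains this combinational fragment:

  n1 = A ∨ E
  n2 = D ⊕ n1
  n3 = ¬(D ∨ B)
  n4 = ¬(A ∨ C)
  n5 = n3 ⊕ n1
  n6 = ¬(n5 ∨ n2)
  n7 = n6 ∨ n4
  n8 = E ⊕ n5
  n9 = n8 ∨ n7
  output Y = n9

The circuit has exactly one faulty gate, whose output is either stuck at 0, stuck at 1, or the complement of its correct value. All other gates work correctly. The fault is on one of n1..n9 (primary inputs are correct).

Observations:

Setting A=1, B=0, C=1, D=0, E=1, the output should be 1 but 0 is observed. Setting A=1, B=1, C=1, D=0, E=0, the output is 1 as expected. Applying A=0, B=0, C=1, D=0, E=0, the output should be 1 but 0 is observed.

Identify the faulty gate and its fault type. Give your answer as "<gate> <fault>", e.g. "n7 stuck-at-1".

n1 inverted output

Fault-free values for test 1 (A=1, B=0, C=1, D=0, E=1): n1=1, n2=1, n3=1, n4=0, n5=0, n6=0, n7=0, n8=1, n9=1, giving Y=1. Observed 0.
Test 1: faults giving observed 0 are {n1 stuck-at-0, n1 inverted output, n3 stuck-at-0, n3 inverted output, n5 stuck-at-1, n5 inverted output, n8 stuck-at-0, n8 inverted output, n9 stuck-at-0, n9 inverted output}.
Test 2 (A=1, B=1, C=1, D=0, E=0): fault-free n1=1, n2=1, n3=0, n4=0, n5=1, n6=0, n7=0, n8=1, n9=1 → 1; observed 1. Eliminates n3 inverted output, n5 inverted output, n8 stuck-at-0, n8 inverted output, n9 stuck-at-0, n9 inverted output.
Test 3 (A=0, B=0, C=1, D=0, E=0): fault-free n1=0, n2=0, n3=1, n4=0, n5=1, n6=0, n7=0, n8=1, n9=1 → 1; observed 0. Eliminates n1 stuck-at-0, n3 stuck-at-0, n5 stuck-at-1.
Only n1 inverted output is consistent with every test.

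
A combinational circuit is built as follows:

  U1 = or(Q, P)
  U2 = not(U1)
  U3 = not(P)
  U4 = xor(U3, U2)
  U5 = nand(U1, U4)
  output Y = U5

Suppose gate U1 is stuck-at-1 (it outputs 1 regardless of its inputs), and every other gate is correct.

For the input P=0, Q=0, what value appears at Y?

Propagate with U1 forced: U1=1 [stuck-at-1], U2=0, U3=1, U4=1, U5=0.
So Y = 0. (Without the fault it would be 1.)

0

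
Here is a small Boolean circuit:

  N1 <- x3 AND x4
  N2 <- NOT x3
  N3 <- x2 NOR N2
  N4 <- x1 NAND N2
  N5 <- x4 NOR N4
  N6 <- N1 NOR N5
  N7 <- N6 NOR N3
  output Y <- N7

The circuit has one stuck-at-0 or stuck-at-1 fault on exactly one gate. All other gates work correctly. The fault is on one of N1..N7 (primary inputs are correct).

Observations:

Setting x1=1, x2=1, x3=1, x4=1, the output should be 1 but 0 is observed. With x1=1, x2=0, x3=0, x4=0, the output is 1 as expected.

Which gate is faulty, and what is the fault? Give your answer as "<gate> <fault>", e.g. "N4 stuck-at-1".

Fault-free values for test 1 (x1=1, x2=1, x3=1, x4=1): N1=1, N2=0, N3=0, N4=1, N5=0, N6=0, N7=1, giving Y=1. Observed 0.
Test 1: faults giving observed 0 are {N1 stuck-at-0, N3 stuck-at-1, N6 stuck-at-1, N7 stuck-at-0}.
Test 2 (x1=1, x2=0, x3=0, x4=0): fault-free N1=0, N2=1, N3=0, N4=0, N5=1, N6=0, N7=1 → 1; observed 1. Eliminates N3 stuck-at-1, N6 stuck-at-1, N7 stuck-at-0.
Only N1 stuck-at-0 is consistent with every test.

N1 stuck-at-0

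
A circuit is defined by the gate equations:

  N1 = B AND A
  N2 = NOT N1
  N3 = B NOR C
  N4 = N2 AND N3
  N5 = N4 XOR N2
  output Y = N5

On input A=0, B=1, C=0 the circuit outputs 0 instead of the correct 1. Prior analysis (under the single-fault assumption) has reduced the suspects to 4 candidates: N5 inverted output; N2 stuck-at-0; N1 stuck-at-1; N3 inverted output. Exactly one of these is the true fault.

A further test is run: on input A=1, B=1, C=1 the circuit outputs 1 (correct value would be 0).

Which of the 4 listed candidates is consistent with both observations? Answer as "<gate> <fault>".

Evaluate each candidate on input A=1, B=1, C=1:
  N5 inverted output: N1=1, N2=0, N3=0, N4=0, N5=1 [inverted output] → 1 — matches
  N2 stuck-at-0: N1=1, N2=0 [stuck-at-0], N3=0, N4=0, N5=0 → 0 — eliminated
  N1 stuck-at-1: N1=1 [stuck-at-1], N2=0, N3=0, N4=0, N5=0 → 0 — eliminated
  N3 inverted output: N1=1, N2=0, N3=1 [inverted output], N4=0, N5=0 → 0 — eliminated
Only N5 inverted output reproduces the observed 1.

N5 inverted output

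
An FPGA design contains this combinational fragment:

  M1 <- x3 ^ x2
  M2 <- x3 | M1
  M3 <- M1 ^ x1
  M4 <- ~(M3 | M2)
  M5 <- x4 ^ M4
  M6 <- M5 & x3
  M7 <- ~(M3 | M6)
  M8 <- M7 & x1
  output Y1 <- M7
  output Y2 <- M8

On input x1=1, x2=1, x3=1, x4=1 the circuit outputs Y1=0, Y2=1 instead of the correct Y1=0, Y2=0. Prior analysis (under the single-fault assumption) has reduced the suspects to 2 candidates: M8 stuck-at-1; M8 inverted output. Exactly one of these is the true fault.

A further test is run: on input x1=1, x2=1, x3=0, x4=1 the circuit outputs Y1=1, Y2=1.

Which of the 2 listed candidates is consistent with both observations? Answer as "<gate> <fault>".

Evaluate each candidate on input x1=1, x2=1, x3=0, x4=1:
  M8 stuck-at-1: M1=1, M2=1, M3=0, M4=0, M5=1, M6=0, M7=1, M8=1 [stuck-at-1] → Y1=1, Y2=1 — matches
  M8 inverted output: M1=1, M2=1, M3=0, M4=0, M5=1, M6=0, M7=1, M8=0 [inverted output] → Y1=1, Y2=0 — eliminated
Only M8 stuck-at-1 reproduces the observed Y1=1, Y2=1.

M8 stuck-at-1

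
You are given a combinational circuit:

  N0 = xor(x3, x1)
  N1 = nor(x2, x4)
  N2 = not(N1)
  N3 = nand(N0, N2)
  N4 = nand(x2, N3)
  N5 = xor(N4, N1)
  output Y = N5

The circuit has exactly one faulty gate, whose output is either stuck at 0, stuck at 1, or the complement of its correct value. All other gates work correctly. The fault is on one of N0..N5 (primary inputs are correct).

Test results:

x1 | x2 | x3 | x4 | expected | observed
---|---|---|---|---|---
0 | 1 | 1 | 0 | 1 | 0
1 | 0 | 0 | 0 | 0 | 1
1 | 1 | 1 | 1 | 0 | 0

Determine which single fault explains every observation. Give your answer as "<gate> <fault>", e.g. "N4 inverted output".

N4 stuck-at-0

Fault-free values for test 1 (x1=0, x2=1, x3=1, x4=0): N0=1, N1=0, N2=1, N3=0, N4=1, N5=1, giving Y=1. Observed 0.
Test 1: faults giving observed 0 are {N0 stuck-at-0, N0 inverted output, N2 stuck-at-0, N2 inverted output, N3 stuck-at-1, N3 inverted output, N4 stuck-at-0, N4 inverted output, N5 stuck-at-0, N5 inverted output}.
Test 2 (x1=1, x2=0, x3=0, x4=0): fault-free N0=1, N1=1, N2=0, N3=1, N4=1, N5=0 → 0; observed 1. Eliminates N0 stuck-at-0, N0 inverted output, N2 stuck-at-0, N2 inverted output, N3 stuck-at-1, N3 inverted output, N5 stuck-at-0.
Test 3 (x1=1, x2=1, x3=1, x4=1): fault-free N0=0, N1=0, N2=1, N3=1, N4=0, N5=0 → 0; observed 0. Eliminates N4 inverted output, N5 inverted output.
Only N4 stuck-at-0 is consistent with every test.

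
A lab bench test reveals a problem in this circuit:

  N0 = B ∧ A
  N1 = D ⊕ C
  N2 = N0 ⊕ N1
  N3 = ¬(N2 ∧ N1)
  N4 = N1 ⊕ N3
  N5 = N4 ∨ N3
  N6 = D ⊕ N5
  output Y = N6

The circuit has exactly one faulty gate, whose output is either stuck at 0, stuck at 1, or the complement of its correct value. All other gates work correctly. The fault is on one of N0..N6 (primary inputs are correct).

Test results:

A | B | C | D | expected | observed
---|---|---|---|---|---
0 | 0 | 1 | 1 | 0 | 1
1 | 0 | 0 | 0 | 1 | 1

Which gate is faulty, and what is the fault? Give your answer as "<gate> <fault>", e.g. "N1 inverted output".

Fault-free values for test 1 (A=0, B=0, C=1, D=1): N0=0, N1=0, N2=0, N3=1, N4=1, N5=1, N6=0, giving Y=0. Observed 1.
Test 1: faults giving observed 1 are {N3 stuck-at-0, N3 inverted output, N5 stuck-at-0, N5 inverted output, N6 stuck-at-1, N6 inverted output}.
Test 2 (A=1, B=0, C=0, D=0): fault-free N0=0, N1=0, N2=0, N3=1, N4=1, N5=1, N6=1 → 1; observed 1. Eliminates N3 stuck-at-0, N3 inverted output, N5 stuck-at-0, N5 inverted output, N6 inverted output.
Only N6 stuck-at-1 is consistent with every test.

N6 stuck-at-1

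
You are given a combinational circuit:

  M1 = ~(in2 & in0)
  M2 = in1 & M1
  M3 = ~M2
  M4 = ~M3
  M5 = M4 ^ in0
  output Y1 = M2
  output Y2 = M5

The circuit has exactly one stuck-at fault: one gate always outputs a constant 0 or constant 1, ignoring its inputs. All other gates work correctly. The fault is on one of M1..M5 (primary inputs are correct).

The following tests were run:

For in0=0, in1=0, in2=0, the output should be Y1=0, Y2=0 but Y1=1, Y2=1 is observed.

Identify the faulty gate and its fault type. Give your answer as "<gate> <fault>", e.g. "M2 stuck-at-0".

M2 stuck-at-1

Fault-free values for test 1 (in0=0, in1=0, in2=0): M1=1, M2=0, M3=1, M4=0, M5=0, giving Y1=0, Y2=0. Observed Y1=1, Y2=1.
Test 1: faults giving observed Y1=1, Y2=1 are {M2 stuck-at-1}.
Only M2 stuck-at-1 is consistent with every test.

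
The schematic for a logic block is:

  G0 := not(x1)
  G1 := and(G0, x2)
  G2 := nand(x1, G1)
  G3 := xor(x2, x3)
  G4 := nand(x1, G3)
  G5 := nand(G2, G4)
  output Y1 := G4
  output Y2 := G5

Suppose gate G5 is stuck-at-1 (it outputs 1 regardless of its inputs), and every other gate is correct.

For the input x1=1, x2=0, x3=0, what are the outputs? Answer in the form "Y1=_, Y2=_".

Y1=1, Y2=1

Propagate with G5 forced: G0=0, G1=0, G2=1, G3=0, G4=1, G5=1 [stuck-at-1].
So the outputs are Y1=1, Y2=1. (Without the fault they would be Y1=1, Y2=0.)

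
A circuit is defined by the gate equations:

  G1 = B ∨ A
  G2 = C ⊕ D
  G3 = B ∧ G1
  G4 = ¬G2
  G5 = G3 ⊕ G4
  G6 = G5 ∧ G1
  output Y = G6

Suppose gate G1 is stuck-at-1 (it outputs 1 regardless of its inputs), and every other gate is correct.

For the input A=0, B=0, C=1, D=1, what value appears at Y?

Propagate with G1 forced: G1=1 [stuck-at-1], G2=0, G3=0, G4=1, G5=1, G6=1.
So Y = 1. (Without the fault it would be 0.)

1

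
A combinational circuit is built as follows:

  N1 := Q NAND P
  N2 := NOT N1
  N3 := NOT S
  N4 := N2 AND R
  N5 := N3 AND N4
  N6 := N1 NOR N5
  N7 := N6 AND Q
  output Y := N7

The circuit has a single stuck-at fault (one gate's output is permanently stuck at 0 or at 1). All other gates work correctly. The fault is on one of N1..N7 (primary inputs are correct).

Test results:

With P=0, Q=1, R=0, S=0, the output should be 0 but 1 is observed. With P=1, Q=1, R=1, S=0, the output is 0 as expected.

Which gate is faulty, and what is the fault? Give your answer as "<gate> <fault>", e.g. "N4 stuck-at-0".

N1 stuck-at-0

Fault-free values for test 1 (P=0, Q=1, R=0, S=0): N1=1, N2=0, N3=1, N4=0, N5=0, N6=0, N7=0, giving Y=0. Observed 1.
Test 1: faults giving observed 1 are {N1 stuck-at-0, N6 stuck-at-1, N7 stuck-at-1}.
Test 2 (P=1, Q=1, R=1, S=0): fault-free N1=0, N2=1, N3=1, N4=1, N5=1, N6=0, N7=0 → 0; observed 0. Eliminates N6 stuck-at-1, N7 stuck-at-1.
Only N1 stuck-at-0 is consistent with every test.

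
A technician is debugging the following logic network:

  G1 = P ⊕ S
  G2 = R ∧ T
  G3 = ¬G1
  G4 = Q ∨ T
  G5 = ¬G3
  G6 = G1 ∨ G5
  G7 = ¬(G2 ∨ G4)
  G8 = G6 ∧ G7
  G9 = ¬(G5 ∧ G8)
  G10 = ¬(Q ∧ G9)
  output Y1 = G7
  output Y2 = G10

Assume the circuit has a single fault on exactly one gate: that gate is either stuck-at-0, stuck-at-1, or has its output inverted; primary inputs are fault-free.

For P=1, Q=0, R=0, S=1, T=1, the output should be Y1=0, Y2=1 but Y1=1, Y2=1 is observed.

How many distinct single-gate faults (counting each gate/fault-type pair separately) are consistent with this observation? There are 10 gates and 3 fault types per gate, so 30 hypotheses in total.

4

Fault-free: G1=0, G2=0, G3=1, G4=1, G5=0, G6=0, G7=0, G8=0, G9=1, G10=1 → Y1=0, Y2=1. Observed Y1=1, Y2=1.
  G1: none of the 3 fault types match ✗
  G2: none of the 3 fault types match ✗
  G3: none of the 3 fault types match ✗
  G4: stuck-at-0, inverted output ✓; others ✗
  G5: none of the 3 fault types match ✗
  G6: none of the 3 fault types match ✗
  G7: stuck-at-1, inverted output ✓; others ✗
  G8: none of the 3 fault types match ✗
  G9: none of the 3 fault types match ✗
  G10: none of the 3 fault types match ✗
Consistent faults: {G4 stuck-at-0, G4 inverted output, G7 stuck-at-1, G7 inverted output} — 4 in all.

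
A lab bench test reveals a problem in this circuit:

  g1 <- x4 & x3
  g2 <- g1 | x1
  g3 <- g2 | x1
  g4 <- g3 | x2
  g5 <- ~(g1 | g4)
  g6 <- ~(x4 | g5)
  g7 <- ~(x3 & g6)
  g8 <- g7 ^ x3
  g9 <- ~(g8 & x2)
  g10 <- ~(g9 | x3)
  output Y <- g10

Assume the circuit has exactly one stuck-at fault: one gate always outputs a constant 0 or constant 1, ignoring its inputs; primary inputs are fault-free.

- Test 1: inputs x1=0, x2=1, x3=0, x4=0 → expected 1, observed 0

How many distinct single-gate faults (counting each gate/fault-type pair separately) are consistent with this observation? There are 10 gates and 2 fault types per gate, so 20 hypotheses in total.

4

Fault-free: g1=0, g2=0, g3=0, g4=1, g5=0, g6=1, g7=1, g8=1, g9=0, g10=1 → 1. Observed 0.
  g1: none of the 2 fault types match ✗
  g2: none of the 2 fault types match ✗
  g3: none of the 2 fault types match ✗
  g4: none of the 2 fault types match ✗
  g5: none of the 2 fault types match ✗
  g6: none of the 2 fault types match ✗
  g7: stuck-at-0 ✓; others ✗
  g8: stuck-at-0 ✓; others ✗
  g9: stuck-at-1 ✓; others ✗
  g10: stuck-at-0 ✓; others ✗
Consistent faults: {g7 stuck-at-0, g8 stuck-at-0, g9 stuck-at-1, g10 stuck-at-0} — 4 in all.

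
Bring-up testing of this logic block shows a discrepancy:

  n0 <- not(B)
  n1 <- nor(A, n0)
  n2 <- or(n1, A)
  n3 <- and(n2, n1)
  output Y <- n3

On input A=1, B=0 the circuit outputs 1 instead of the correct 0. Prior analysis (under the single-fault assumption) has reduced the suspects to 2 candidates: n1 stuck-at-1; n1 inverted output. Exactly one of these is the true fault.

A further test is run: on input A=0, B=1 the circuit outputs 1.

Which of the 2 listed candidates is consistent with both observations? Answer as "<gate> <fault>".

n1 stuck-at-1

Evaluate each candidate on input A=0, B=1:
  n1 stuck-at-1: n0=0, n1=1 [stuck-at-1], n2=1, n3=1 → 1 — matches
  n1 inverted output: n0=0, n1=0 [inverted output], n2=0, n3=0 → 0 — eliminated
Only n1 stuck-at-1 reproduces the observed 1.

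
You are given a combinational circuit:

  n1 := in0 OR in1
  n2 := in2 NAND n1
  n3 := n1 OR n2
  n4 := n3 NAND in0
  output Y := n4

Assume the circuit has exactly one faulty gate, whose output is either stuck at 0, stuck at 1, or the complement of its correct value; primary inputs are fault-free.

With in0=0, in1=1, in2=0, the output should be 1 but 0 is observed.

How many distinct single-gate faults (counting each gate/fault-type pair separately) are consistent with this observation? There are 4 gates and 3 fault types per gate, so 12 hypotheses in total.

2

Fault-free: n1=1, n2=1, n3=1, n4=1 → 1. Observed 0.
  n1 stuck-at-0: output 1 ✗
  n1 stuck-at-1: output 1 ✗
  n1 inverted output: output 1 ✗
  n2 stuck-at-0: output 1 ✗
  n2 stuck-at-1: output 1 ✗
  n2 inverted output: output 1 ✗
  n3 stuck-at-0: output 1 ✗
  n3 stuck-at-1: output 1 ✗
  n3 inverted output: output 1 ✗
  n4 stuck-at-0: output 0 ✓
  n4 stuck-at-1: output 1 ✗
  n4 inverted output: output 0 ✓
Consistent faults: {n4 stuck-at-0, n4 inverted output} — 2 in all.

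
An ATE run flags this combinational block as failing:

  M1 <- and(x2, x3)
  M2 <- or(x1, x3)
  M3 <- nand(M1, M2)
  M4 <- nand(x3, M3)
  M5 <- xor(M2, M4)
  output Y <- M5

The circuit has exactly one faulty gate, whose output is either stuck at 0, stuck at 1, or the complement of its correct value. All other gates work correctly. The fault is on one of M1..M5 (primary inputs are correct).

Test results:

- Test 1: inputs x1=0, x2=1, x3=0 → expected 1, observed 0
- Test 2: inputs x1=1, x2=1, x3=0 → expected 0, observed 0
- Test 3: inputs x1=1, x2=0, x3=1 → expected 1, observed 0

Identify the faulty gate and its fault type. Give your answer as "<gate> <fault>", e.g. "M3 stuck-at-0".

M5 stuck-at-0

Fault-free values for test 1 (x1=0, x2=1, x3=0): M1=0, M2=0, M3=1, M4=1, M5=1, giving Y=1. Observed 0.
Test 1: faults giving observed 0 are {M2 stuck-at-1, M2 inverted output, M4 stuck-at-0, M4 inverted output, M5 stuck-at-0, M5 inverted output}.
Test 2 (x1=1, x2=1, x3=0): fault-free M1=0, M2=1, M3=1, M4=1, M5=0 → 0; observed 0. Eliminates M2 inverted output, M4 stuck-at-0, M4 inverted output, M5 inverted output.
Test 3 (x1=1, x2=0, x3=1): fault-free M1=0, M2=1, M3=1, M4=0, M5=1 → 1; observed 0. Eliminates M2 stuck-at-1.
Only M5 stuck-at-0 is consistent with every test.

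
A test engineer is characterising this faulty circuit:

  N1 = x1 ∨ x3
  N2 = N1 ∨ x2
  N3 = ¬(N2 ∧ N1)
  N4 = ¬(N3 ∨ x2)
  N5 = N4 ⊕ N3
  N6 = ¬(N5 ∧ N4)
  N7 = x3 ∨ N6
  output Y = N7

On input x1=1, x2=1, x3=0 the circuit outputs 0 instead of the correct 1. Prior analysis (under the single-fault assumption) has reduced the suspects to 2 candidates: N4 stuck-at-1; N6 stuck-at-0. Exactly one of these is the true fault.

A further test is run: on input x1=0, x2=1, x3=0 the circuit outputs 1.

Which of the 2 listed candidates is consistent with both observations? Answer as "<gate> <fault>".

Evaluate each candidate on input x1=0, x2=1, x3=0:
  N4 stuck-at-1: N1=0, N2=1, N3=1, N4=1 [stuck-at-1], N5=0, N6=1, N7=1 → 1 — matches
  N6 stuck-at-0: N1=0, N2=1, N3=1, N4=0, N5=1, N6=0 [stuck-at-0], N7=0 → 0 — eliminated
Only N4 stuck-at-1 reproduces the observed 1.

N4 stuck-at-1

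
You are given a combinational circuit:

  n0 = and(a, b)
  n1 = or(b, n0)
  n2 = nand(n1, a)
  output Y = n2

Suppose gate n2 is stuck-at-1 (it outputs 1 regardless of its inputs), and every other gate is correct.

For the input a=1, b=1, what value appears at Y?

Propagate with n2 forced: n0=1, n1=1, n2=1 [stuck-at-1].
So Y = 1. (Without the fault it would be 0.)

1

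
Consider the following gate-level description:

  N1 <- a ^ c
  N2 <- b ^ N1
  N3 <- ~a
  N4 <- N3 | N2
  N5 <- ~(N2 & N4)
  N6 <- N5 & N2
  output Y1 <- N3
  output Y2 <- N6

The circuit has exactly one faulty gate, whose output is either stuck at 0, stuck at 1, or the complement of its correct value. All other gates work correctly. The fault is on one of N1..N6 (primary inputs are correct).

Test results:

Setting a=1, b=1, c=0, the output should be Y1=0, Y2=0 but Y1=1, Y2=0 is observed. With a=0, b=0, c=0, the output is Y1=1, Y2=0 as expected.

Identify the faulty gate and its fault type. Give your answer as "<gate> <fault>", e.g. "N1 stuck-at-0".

N3 stuck-at-1

Fault-free values for test 1 (a=1, b=1, c=0): N1=1, N2=0, N3=0, N4=0, N5=1, N6=0, giving Y1=0, Y2=0. Observed Y1=1, Y2=0.
Test 1: faults giving observed Y1=1, Y2=0 are {N3 stuck-at-1, N3 inverted output}.
Test 2 (a=0, b=0, c=0): fault-free N1=0, N2=0, N3=1, N4=1, N5=1, N6=0 → Y1=1, Y2=0; observed Y1=1, Y2=0. Eliminates N3 inverted output.
Only N3 stuck-at-1 is consistent with every test.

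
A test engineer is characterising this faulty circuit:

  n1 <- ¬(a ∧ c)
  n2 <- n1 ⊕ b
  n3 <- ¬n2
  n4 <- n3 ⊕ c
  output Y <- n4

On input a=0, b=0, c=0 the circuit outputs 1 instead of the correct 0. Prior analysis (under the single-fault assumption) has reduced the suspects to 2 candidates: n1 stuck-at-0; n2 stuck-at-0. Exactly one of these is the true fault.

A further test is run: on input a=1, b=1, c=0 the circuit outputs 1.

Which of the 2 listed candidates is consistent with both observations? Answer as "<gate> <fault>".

Evaluate each candidate on input a=1, b=1, c=0:
  n1 stuck-at-0: n1=0 [stuck-at-0], n2=1, n3=0, n4=0 → 0 — eliminated
  n2 stuck-at-0: n1=1, n2=0 [stuck-at-0], n3=1, n4=1 → 1 — matches
Only n2 stuck-at-0 reproduces the observed 1.

n2 stuck-at-0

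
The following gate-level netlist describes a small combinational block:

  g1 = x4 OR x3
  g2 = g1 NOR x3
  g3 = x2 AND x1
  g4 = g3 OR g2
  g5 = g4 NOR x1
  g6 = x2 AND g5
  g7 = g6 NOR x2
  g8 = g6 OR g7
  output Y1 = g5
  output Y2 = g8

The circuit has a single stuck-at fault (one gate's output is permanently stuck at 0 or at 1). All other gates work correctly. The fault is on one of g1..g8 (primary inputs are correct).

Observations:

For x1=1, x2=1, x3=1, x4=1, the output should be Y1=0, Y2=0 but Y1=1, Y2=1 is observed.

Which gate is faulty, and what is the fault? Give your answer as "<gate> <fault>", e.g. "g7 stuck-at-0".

Fault-free values for test 1 (x1=1, x2=1, x3=1, x4=1): g1=1, g2=0, g3=1, g4=1, g5=0, g6=0, g7=0, g8=0, giving Y1=0, Y2=0. Observed Y1=1, Y2=1.
Test 1: faults giving observed Y1=1, Y2=1 are {g5 stuck-at-1}.
Only g5 stuck-at-1 is consistent with every test.

g5 stuck-at-1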